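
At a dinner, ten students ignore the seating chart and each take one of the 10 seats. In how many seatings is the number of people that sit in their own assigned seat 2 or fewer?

3337406

Sum C(10,i)·!(10-i) for i = 0..2:
  i=0: C(10,0)·!10 = 1·1334961 = 1334961
  i=1: C(10,1)·!9 = 10·133496 = 1334960
  i=2: C(10,2)·!8 = 45·14833 = 667485
Total = 3337406.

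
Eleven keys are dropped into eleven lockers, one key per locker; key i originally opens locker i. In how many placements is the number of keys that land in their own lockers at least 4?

Sum C(11,i)·!(11-i) for i = 4..11:
  i=4: C(11,4)·!7 = 330·1854 = 611820
  i=5: C(11,5)·!6 = 462·265 = 122430
  i=6: C(11,6)·!5 = 462·44 = 20328
  i=7: C(11,7)·!4 = 330·9 = 2970
  i=8: C(11,8)·!3 = 165·2 = 330
  i=9: C(11,9)·!2 = 55·1 = 55
  i=10: C(11,10)·!1 = 11·0 = 0
  i=11: C(11,11)·!0 = 1·1 = 1
Total = 757934.

757934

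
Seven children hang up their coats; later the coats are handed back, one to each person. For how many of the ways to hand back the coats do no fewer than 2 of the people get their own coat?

Sum C(7,i)·!(7-i) for i = 2..7:
  i=2: C(7,2)·!5 = 21·44 = 924
  i=3: C(7,3)·!4 = 35·9 = 315
  i=4: C(7,4)·!3 = 35·2 = 70
  i=5: C(7,5)·!2 = 21·1 = 21
  i=6: C(7,6)·!1 = 7·0 = 0
  i=7: C(7,7)·!0 = 1·1 = 1
Total = 1331.

1331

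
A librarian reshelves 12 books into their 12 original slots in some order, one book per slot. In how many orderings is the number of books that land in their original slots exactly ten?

Choose which 10 of the 12 are fixed: C(12,10) = 66.
The other 2 form a derangement: !2 = 1.
Total: 66 × 1 = 66.

66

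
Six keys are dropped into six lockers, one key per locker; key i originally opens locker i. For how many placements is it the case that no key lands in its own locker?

265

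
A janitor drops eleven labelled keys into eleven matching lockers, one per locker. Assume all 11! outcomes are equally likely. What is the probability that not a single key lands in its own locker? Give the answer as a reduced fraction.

Favorable outcomes: !11 = 14684570.
Total outcomes: 11! = 39916800.
Probability = 14684570/39916800 = 1468457/3991680.

1468457/3991680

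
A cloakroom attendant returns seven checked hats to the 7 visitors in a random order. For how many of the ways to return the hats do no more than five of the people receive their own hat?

5039

Sum C(7,i)·!(7-i) for i = 0..5:
  i=0: C(7,0)·!7 = 1·1854 = 1854
  i=1: C(7,1)·!6 = 7·265 = 1855
  i=2: C(7,2)·!5 = 21·44 = 924
  i=3: C(7,3)·!4 = 35·9 = 315
  i=4: C(7,4)·!3 = 35·2 = 70
  i=5: C(7,5)·!2 = 21·1 = 21
Total = 5039.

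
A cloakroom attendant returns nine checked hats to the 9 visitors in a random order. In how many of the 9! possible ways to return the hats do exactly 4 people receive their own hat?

5544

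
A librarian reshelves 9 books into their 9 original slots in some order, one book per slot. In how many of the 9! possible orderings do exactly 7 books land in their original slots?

36

Pick the 7 fixed positions: C(9,7) = 36 ways.
The remaining 2 must be deranged: !2 = 1.
Total: 36 × 1 = 36.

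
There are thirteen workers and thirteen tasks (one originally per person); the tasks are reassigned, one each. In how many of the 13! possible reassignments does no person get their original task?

2290792932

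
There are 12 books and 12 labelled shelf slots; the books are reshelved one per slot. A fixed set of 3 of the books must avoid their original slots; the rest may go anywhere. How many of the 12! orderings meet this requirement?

369774720

Let A_j be the event that the j-th constrained one is fixed. By inclusion-exclusion over the 3 events:
Σ_{j=0}^{3} (-1)^j C(3,j)(12-j)!
= C(3,0)·12! - C(3,1)·11! + C(3,2)·10! - C(3,3)·9!
= 479001600 - 119750400 + 10886400 - 362880
= 369774720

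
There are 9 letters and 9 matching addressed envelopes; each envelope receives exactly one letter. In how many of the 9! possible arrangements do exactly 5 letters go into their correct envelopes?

1134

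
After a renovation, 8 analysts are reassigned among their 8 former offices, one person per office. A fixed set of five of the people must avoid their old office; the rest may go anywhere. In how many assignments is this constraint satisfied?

21234

Inclusion-exclusion on the 5 forbidden self-matches:
Σ_{j=0}^{5} (-1)^j C(5,j)(8-j)!
= C(5,0)·8! - C(5,1)·7! + C(5,2)·6! - C(5,3)·5! + C(5,4)·4! - C(5,5)·3!
= 40320 - 25200 + 7200 - 1200 + 120 - 6
= 21234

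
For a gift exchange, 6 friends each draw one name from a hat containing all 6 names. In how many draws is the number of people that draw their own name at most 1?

Sum C(6,i)·!(6-i) for i = 0..1:
  i=0: C(6,0)·!6 = 1·265 = 265
  i=1: C(6,1)·!5 = 6·44 = 264
Total = 529.

529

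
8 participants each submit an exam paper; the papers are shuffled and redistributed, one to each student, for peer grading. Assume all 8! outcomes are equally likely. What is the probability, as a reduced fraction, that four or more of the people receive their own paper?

Favorable outcomes: Σ_{i≥4} C(8,i)·!(8-i) = 70·9 + 56·2 + 28·1 + 8·0 + 1·1 = 771.
Total outcomes: 8! = 40320.
Probability = 771/40320 = 257/13440.

257/13440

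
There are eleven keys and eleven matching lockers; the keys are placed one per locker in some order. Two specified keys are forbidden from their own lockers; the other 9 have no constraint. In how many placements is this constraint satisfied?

Let A_j be the event that the j-th constrained one is fixed. By inclusion-exclusion over the 2 events:
Σ_{j=0}^{2} (-1)^j C(2,j)(11-j)!
= C(2,0)·11! - C(2,1)·10! + C(2,2)·9!
= 39916800 - 7257600 + 362880
= 33022080

33022080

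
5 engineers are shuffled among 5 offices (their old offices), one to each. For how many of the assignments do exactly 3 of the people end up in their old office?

10

Pick the 3 fixed positions: C(5,3) = 10 ways.
The remaining 2 must be deranged: !2 = 1.
Total: 10 × 1 = 10.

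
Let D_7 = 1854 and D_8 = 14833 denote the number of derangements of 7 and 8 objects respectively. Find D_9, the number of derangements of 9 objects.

133496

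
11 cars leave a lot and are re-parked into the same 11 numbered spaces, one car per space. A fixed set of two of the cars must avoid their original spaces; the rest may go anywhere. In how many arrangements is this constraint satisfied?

33022080

Inclusion-exclusion on the 2 forbidden self-matches:
Σ_{j=0}^{2} (-1)^j C(2,j)(11-j)!
= C(2,0)·11! - C(2,1)·10! + C(2,2)·9!
= 39916800 - 7257600 + 362880
= 33022080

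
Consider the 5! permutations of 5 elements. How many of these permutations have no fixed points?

44

By inclusion-exclusion, !5 = Σ (-1)^k · 5!/k! for k=0..5
= 5! - 5!/1! + 5!/2! - 5!/3! + 5!/4! - 5!/5!
= 120 - 120 + 60 - 20 + 5 - 1
= 44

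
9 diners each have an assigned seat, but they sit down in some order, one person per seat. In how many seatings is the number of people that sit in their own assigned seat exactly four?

5544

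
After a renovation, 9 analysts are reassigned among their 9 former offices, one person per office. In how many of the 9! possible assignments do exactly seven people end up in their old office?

36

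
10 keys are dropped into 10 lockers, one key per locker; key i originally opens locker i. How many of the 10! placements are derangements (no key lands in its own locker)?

The number of derangements of 10 is !10 = Σ_{k=0}^{10} (-1)^k·10!/k!
= 10! - 10!/1! + 10!/2! - 10!/3! + 10!/4! - 10!/5! + 10!/6! - 10!/7! + 10!/8! - 10!/9! + 10!/10!
= 3628800 - 3628800 + 1814400 - 604800 + 151200 - 30240 + 5040 - 720 + 90 - 10 + 1
= 1334961

1334961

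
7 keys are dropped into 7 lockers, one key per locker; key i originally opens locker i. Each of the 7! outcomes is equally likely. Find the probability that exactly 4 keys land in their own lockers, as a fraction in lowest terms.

1/72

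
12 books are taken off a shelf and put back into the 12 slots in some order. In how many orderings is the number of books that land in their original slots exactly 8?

Pick the 8 fixed positions: C(12,8) = 495 ways.
The other 4 form a derangement: !4 = 9.
Total: 495 × 9 = 4455.

4455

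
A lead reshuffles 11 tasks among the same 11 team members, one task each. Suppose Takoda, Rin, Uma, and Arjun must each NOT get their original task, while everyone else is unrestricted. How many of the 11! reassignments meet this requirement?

27422640

Let A_j be the event that the j-th constrained one is fixed. By inclusion-exclusion over the 4 events:
Σ_{j=0}^{4} (-1)^j C(4,j)(11-j)!
= C(4,0)·11! - C(4,1)·10! + C(4,2)·9! - C(4,3)·8! + C(4,4)·7!
= 39916800 - 14515200 + 2177280 - 161280 + 5040
= 27422640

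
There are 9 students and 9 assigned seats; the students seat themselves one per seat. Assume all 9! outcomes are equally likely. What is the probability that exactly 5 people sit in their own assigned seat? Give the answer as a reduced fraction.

1/320

Favorable outcomes: C(9,5)·!4 = 126·9 = 1134.
Total outcomes: 9! = 362880.
Probability = 1134/362880 = 1/320.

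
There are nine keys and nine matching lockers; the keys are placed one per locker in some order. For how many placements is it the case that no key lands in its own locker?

133496

The number of derangements of 9 is !9 = Σ_{k=0}^{9} (-1)^k·9!/k!
= 9! - 9!/1! + 9!/2! - 9!/3! + 9!/4! - 9!/5! + 9!/6! - 9!/7! + 9!/8! - 9!/9!
= 362880 - 362880 + 181440 - 60480 + 15120 - 3024 + 504 - 72 + 9 - 1
= 133496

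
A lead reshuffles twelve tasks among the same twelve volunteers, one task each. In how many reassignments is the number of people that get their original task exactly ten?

Pick the 10 fixed positions: C(12,10) = 66 ways.
The other 2 form a derangement: !2 = 1.
Total: 66 × 1 = 66.

66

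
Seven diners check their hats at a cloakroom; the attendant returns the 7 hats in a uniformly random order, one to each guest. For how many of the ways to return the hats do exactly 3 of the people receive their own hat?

315

Pick the 3 fixed positions: C(7,3) = 35 ways.
The other 4 form a derangement: !4 = 9.
Total: 35 × 9 = 315.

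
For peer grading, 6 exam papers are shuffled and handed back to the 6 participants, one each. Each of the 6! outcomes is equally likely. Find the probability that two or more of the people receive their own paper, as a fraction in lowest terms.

191/720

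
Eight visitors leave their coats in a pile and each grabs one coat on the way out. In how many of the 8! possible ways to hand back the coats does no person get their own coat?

The subfactorial !8 = [8!/e] (nearest integer).
8! = 40320, and 40320/e ≈ 14832.90, so !8 = 14833.

14833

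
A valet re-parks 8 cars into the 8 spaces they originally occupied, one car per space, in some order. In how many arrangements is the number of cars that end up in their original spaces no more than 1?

29665

# with exactly i fixed is C(8,i)·!(8-i); sum over i=0..1:
  i=0: C(8,0)·!8 = 1·14833 = 14833
  i=1: C(8,1)·!7 = 8·1854 = 14832
Total = 29665.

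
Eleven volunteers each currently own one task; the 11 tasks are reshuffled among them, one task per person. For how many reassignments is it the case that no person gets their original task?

14684570

!11 is the nearest integer to 11!/e.
11! = 39916800, and 39916800/e ≈ 14684570.08, so !11 = 14684570.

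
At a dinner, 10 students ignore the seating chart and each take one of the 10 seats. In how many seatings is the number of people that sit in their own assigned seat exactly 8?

45

Pick the 8 fixed positions: C(10,8) = 45 ways.
The remaining 2 must be deranged: !2 = 1.
Total: 45 × 1 = 45.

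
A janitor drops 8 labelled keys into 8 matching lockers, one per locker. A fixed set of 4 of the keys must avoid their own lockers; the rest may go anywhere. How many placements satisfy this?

24024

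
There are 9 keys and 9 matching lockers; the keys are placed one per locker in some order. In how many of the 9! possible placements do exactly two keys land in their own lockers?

66744

Pick the 2 fixed positions: C(9,2) = 36 ways.
The other 7 form a derangement: !7 = 1854.
Total: 36 × 1854 = 66744.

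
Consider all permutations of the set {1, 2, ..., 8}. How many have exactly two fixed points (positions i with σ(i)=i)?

7420

Pick the 2 fixed positions: C(8,2) = 28 ways.
The remaining 6 must be deranged: !6 = 265.
Total: 28 × 265 = 7420.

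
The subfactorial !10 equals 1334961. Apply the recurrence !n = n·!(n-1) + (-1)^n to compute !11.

!11 = 11·1334961 - 1 = 14684570.

14684570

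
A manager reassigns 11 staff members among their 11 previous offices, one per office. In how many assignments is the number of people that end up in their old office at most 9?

39916799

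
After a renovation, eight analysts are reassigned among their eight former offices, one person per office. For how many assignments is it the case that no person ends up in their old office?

14833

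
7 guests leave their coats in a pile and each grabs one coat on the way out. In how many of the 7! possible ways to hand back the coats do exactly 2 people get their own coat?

924

Choose which 2 of the 7 are fixed: C(7,2) = 21.
The other 5 form a derangement: !5 = 44.
Total: 21 × 44 = 924.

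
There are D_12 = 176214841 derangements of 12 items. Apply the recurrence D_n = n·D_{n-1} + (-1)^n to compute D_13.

2290792932

D_13 = 13·176214841 - 1 = 2290792932.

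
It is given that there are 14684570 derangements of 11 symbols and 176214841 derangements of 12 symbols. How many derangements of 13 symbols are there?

D_13 = (13-1)·(D_12 + D_11) = 12·(176214841 + 14684570) = 12·190899411 = 2290792932.

2290792932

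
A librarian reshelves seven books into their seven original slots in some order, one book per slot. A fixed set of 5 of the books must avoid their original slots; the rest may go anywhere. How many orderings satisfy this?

Let A_j be the event that the j-th constrained one is fixed. By inclusion-exclusion over the 5 events:
Σ_{j=0}^{5} (-1)^j C(5,j)(7-j)!
= C(5,0)·7! - C(5,1)·6! + C(5,2)·5! - C(5,3)·4! + C(5,4)·3! - C(5,5)·2!
= 5040 - 3600 + 1200 - 240 + 30 - 2
= 2428

2428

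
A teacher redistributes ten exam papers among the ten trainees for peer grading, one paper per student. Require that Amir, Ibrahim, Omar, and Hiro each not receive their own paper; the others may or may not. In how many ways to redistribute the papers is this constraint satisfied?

2399760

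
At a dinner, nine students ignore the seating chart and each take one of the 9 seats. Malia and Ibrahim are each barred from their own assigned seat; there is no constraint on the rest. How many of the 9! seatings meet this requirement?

287280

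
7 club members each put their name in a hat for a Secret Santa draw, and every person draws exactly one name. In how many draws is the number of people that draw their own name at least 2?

1331

Sum C(7,i)·!(7-i) for i = 2..7:
  i=2: C(7,2)·!5 = 21·44 = 924
  i=3: C(7,3)·!4 = 35·9 = 315
  i=4: C(7,4)·!3 = 35·2 = 70
  i=5: C(7,5)·!2 = 21·1 = 21
  i=6: C(7,6)·!1 = 7·0 = 0
  i=7: C(7,7)·!0 = 1·1 = 1
Total = 1331.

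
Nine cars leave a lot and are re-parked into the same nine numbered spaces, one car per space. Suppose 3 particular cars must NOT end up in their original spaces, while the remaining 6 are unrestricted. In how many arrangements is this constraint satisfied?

256320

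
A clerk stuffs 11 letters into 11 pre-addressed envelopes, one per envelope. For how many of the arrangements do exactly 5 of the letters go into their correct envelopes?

Pick the 5 fixed positions: C(11,5) = 462 ways.
The remaining 6 must be deranged: !6 = 265.
Total: 462 × 265 = 122430.

122430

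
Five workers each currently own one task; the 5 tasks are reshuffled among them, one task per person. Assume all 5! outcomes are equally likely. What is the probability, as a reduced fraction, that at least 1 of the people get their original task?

19/30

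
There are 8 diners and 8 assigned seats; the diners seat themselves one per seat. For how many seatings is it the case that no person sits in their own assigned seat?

14833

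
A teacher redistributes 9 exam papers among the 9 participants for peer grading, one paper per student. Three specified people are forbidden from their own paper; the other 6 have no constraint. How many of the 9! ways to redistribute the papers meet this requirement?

256320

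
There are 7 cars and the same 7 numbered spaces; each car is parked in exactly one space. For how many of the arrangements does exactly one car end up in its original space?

1855

Pick the single fixed position: C(7,1) = 7 ways.
The remaining 6 must be deranged: !6 = 265.
Total: 7 × 265 = 1855.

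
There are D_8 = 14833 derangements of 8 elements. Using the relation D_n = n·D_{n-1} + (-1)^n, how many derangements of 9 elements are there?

D_9 = 9·14833 - 1 = 133496.

133496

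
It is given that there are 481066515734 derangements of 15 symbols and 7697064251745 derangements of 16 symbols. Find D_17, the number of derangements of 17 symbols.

130850092279664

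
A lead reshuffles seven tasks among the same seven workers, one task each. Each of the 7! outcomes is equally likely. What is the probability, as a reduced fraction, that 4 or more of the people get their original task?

23/1260

Favorable outcomes: Σ_{i≥4} C(7,i)·!(7-i) = 35·2 + 21·1 + 7·0 + 1·1 = 92.
Total outcomes: 7! = 5040.
Probability = 92/5040 = 23/1260.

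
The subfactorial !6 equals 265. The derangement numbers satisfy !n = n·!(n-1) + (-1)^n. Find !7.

!7 = 7·265 - 1 = 1854.

1854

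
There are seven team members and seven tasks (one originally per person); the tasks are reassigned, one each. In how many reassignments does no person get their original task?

1854

!7 is the nearest integer to 7!/e.
7! = 5040, and 5040/e ≈ 1854.11, so !7 = 1854.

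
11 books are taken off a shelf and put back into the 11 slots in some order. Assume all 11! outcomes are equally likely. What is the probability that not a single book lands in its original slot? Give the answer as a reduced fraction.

1468457/3991680

Favorable outcomes: !11 = 14684570.
Total outcomes: 11! = 39916800.
Probability = 14684570/39916800 = 1468457/3991680.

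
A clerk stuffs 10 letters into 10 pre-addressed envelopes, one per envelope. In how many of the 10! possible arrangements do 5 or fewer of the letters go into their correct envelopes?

# with exactly i fixed is C(10,i)·!(10-i); sum over i=0..5:
  i=0: C(10,0)·!10 = 1·1334961 = 1334961
  i=1: C(10,1)·!9 = 10·133496 = 1334960
  i=2: C(10,2)·!8 = 45·14833 = 667485
  i=3: C(10,3)·!7 = 120·1854 = 222480
  i=4: C(10,4)·!6 = 210·265 = 55650
  i=5: C(10,5)·!5 = 252·44 = 11088
Total = 3626624.

3626624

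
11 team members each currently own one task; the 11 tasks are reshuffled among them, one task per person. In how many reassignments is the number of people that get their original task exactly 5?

122430

Pick the 5 fixed positions: C(11,5) = 462 ways.
The remaining 6 must be deranged: !6 = 265.
Total: 462 × 265 = 122430.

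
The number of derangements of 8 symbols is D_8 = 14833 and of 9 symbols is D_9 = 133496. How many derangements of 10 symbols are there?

D_10 = (10-1)·(D_9 + D_8) = 9·(133496 + 14833) = 9·148329 = 1334961.

1334961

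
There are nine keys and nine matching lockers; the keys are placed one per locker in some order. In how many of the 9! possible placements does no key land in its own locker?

The number of derangements of 9 is !9 = Σ_{k=0}^{9} (-1)^k·9!/k!
= 9! - 9!/1! + 9!/2! - 9!/3! + 9!/4! - 9!/5! + 9!/6! - 9!/7! + 9!/8! - 9!/9!
= 362880 - 362880 + 181440 - 60480 + 15120 - 3024 + 504 - 72 + 9 - 1
= 133496

133496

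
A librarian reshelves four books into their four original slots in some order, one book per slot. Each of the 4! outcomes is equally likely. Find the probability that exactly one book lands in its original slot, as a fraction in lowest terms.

Favorable outcomes: C(4,1)·!3 = 4·2 = 8.
Total outcomes: 4! = 24.
Probability = 8/24 = 1/3.

1/3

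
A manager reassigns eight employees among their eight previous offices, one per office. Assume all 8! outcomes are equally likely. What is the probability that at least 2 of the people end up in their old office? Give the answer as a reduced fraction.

Favorable outcomes: Σ_{i≥2} C(8,i)·!(8-i) = 28·265 + 56·44 + 70·9 + 56·2 + 28·1 + 8·0 + 1·1 = 10655.
Total outcomes: 8! = 40320.
Probability = 10655/40320 = 2131/8064.

2131/8064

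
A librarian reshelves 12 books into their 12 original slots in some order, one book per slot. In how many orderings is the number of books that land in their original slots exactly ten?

Pick the 10 fixed positions: C(12,10) = 66 ways.
The other 2 form a derangement: !2 = 1.
Total: 66 × 1 = 66.

66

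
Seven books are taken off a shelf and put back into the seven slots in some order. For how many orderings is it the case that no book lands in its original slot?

1854

Recurrence: !7 = 6·(!6 + !5).
!7 = 6·(265 + 44) = 6·309 = 1854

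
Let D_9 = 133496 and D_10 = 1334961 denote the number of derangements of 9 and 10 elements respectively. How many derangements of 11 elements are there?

14684570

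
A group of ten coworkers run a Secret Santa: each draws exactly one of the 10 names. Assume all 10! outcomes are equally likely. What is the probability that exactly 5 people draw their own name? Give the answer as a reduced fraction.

Favorable outcomes: C(10,5)·!5 = 252·44 = 11088.
Total outcomes: 10! = 3628800.
Probability = 11088/3628800 = 11/3600.

11/3600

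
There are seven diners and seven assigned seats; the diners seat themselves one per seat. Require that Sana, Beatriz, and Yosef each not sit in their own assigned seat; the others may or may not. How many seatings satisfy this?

3216

Let A_j be the event that the j-th constrained one is fixed. By inclusion-exclusion over the 3 events:
Σ_{j=0}^{3} (-1)^j C(3,j)(7-j)!
= C(3,0)·7! - C(3,1)·6! + C(3,2)·5! - C(3,3)·4!
= 5040 - 2160 + 360 - 24
= 3216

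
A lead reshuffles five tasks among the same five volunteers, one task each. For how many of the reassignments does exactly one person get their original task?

45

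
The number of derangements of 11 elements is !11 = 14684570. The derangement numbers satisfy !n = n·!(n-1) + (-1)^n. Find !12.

176214841

!12 = 12·14684570 + 1 = 176214841.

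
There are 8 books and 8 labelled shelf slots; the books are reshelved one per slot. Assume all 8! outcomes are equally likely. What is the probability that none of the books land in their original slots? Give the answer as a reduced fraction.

Favorable outcomes: !8 = 14833.
Total outcomes: 8! = 40320.
Probability = 14833/40320 = 2119/5760.

2119/5760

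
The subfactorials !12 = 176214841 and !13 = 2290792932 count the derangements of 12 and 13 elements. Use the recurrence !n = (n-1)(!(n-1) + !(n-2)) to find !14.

!14 = (14-1)·(!13 + !12) = 13·(2290792932 + 176214841) = 13·2467007773 = 32071101049.

32071101049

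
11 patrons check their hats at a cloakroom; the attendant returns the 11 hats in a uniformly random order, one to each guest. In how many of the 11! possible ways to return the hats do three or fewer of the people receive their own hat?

39158866

Sum C(11,i)·!(11-i) for i = 0..3:
  i=0: C(11,0)·!11 = 1·14684570 = 14684570
  i=1: C(11,1)·!10 = 11·1334961 = 14684571
  i=2: C(11,2)·!9 = 55·133496 = 7342280
  i=3: C(11,3)·!8 = 165·14833 = 2447445
Total = 39158866.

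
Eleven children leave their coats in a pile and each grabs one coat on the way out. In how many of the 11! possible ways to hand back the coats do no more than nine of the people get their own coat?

Sum C(11,i)·!(11-i) for i = 0..9:
  i=0: C(11,0)·!11 = 1·14684570 = 14684570
  i=1: C(11,1)·!10 = 11·1334961 = 14684571
  i=2: C(11,2)·!9 = 55·133496 = 7342280
  i=3: C(11,3)·!8 = 165·14833 = 2447445
  i=4: C(11,4)·!7 = 330·1854 = 611820
  i=5: C(11,5)·!6 = 462·265 = 122430
  i=6: C(11,6)·!5 = 462·44 = 20328
  i=7: C(11,7)·!4 = 330·9 = 2970
  i=8: C(11,8)·!3 = 165·2 = 330
  i=9: C(11,9)·!2 = 55·1 = 55
Total = 39916799.

39916799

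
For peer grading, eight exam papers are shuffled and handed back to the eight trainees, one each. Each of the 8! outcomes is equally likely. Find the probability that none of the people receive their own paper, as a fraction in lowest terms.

2119/5760

Favorable outcomes: !8 = 14833.
Total outcomes: 8! = 40320.
Probability = 14833/40320 = 2119/5760.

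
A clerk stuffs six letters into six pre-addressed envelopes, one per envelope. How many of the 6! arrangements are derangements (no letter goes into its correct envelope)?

265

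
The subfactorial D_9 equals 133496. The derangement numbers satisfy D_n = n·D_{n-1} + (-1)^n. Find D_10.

D_10 = 10·133496 + 1 = 1334961.

1334961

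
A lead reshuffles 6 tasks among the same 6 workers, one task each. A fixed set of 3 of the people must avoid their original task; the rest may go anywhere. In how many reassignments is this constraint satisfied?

426

Inclusion-exclusion on the 3 forbidden self-matches:
Σ_{j=0}^{3} (-1)^j C(3,j)(6-j)!
= C(3,0)·6! - C(3,1)·5! + C(3,2)·4! - C(3,3)·3!
= 720 - 360 + 72 - 6
= 426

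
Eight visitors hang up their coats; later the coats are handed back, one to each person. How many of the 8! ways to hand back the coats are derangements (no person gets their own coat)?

14833

By inclusion-exclusion, !8 = Σ (-1)^k · 8!/k! for k=0..8
= 8! - 8!/1! + 8!/2! - 8!/3! + 8!/4! - 8!/5! + 8!/6! - 8!/7! + 8!/8!
= 40320 - 40320 + 20160 - 6720 + 1680 - 336 + 56 - 8 + 1
= 14833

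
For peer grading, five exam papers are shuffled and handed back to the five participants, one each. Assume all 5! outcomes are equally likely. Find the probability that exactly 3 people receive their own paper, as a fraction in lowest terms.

1/12

Favorable outcomes: C(5,3)·!2 = 10·1 = 10.
Total outcomes: 5! = 120.
Probability = 10/120 = 1/12.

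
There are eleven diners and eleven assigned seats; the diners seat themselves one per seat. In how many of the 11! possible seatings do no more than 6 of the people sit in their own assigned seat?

# with exactly i fixed is C(11,i)·!(11-i); sum over i=0..6:
  i=0: C(11,0)·!11 = 1·14684570 = 14684570
  i=1: C(11,1)·!10 = 11·1334961 = 14684571
  i=2: C(11,2)·!9 = 55·133496 = 7342280
  i=3: C(11,3)·!8 = 165·14833 = 2447445
  i=4: C(11,4)·!7 = 330·1854 = 611820
  i=5: C(11,5)·!6 = 462·265 = 122430
  i=6: C(11,6)·!5 = 462·44 = 20328
Total = 39913444.

39913444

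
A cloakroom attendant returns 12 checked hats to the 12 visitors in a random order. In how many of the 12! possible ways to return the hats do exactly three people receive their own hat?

Pick the 3 fixed positions: C(12,3) = 220 ways.
The other 9 form a derangement: !9 = 133496.
Total: 220 × 133496 = 29369120.

29369120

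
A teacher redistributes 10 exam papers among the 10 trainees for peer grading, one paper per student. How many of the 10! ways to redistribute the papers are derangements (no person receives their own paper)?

1334961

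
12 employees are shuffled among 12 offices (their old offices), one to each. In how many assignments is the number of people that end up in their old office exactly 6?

244860

Pick the 6 fixed positions: C(12,6) = 924 ways.
The other 6 form a derangement: !6 = 265.
Total: 924 × 265 = 244860.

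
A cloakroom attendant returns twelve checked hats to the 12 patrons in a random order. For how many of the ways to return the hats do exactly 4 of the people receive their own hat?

Pick the 4 fixed positions: C(12,4) = 495 ways.
The other 8 form a derangement: !8 = 14833.
Total: 495 × 14833 = 7342335.

7342335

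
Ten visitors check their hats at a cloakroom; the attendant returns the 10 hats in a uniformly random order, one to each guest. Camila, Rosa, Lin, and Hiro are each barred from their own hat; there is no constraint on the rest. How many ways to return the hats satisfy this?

Let A_j be the event that the j-th constrained one is fixed. By inclusion-exclusion over the 4 events:
Σ_{j=0}^{4} (-1)^j C(4,j)(10-j)!
= C(4,0)·10! - C(4,1)·9! + C(4,2)·8! - C(4,3)·7! + C(4,4)·6!
= 3628800 - 1451520 + 241920 - 20160 + 720
= 2399760

2399760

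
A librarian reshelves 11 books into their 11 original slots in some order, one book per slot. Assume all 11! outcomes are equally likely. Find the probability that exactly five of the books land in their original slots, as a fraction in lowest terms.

53/17280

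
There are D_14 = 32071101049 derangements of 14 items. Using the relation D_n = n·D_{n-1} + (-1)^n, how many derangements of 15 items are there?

481066515734

D_15 = 15·32071101049 - 1 = 481066515734.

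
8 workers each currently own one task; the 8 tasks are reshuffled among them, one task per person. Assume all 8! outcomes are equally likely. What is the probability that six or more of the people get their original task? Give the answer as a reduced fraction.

29/40320

Favorable outcomes: Σ_{i≥6} C(8,i)·!(8-i) = 28·1 + 8·0 + 1·1 = 29.
Total outcomes: 8! = 40320.
Probability = 29/40320 = 29/40320.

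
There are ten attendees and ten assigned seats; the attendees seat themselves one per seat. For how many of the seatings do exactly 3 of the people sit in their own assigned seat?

Choose which 3 of the 10 are fixed: C(10,3) = 120.
The other 7 form a derangement: !7 = 1854.
Total: 120 × 1854 = 222480.

222480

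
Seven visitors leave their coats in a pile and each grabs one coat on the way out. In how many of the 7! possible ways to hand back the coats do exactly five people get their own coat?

Choose which 5 of the 7 are fixed: C(7,5) = 21.
The other 2 form a derangement: !2 = 1.
Total: 21 × 1 = 21.

21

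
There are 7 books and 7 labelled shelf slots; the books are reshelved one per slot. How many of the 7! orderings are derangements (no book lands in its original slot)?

Use !n = (n-1)(!(n-1) + !(n-2)).
!7 = 6·(265 + 44) = 6·309 = 1854

1854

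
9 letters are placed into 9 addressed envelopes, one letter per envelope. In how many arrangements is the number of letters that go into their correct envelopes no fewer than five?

1339

Sum C(9,i)·!(9-i) for i = 5..9:
  i=5: C(9,5)·!4 = 126·9 = 1134
  i=6: C(9,6)·!3 = 84·2 = 168
  i=7: C(9,7)·!2 = 36·1 = 36
  i=8: C(9,8)·!1 = 9·0 = 0
  i=9: C(9,9)·!0 = 1·1 = 1
Total = 1339.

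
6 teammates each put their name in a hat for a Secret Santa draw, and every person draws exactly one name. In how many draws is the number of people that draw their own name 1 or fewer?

529

# with exactly i fixed is C(6,i)·!(6-i); sum over i=0..1:
  i=0: C(6,0)·!6 = 1·265 = 265
  i=1: C(6,1)·!5 = 6·44 = 264
Total = 529.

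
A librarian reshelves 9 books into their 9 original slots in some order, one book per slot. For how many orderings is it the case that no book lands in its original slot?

The number of derangements of 9 is !9 = Σ_{k=0}^{9} (-1)^k·9!/k!
= 9! - 9!/1! + 9!/2! - 9!/3! + 9!/4! - 9!/5! + 9!/6! - 9!/7! + 9!/8! - 9!/9!
= 362880 - 362880 + 181440 - 60480 + 15120 - 3024 + 504 - 72 + 9 - 1
= 133496

133496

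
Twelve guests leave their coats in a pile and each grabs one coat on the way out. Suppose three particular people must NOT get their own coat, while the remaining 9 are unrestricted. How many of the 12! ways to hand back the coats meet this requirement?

369774720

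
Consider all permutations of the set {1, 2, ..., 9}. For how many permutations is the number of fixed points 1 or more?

229384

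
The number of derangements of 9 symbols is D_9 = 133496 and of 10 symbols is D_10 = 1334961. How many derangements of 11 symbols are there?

D_11 = (11-1)·(D_10 + D_9) = 10·(1334961 + 133496) = 10·1468457 = 14684570.

14684570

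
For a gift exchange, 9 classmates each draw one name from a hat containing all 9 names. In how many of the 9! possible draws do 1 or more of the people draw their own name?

# with exactly i fixed is C(9,i)·!(9-i); sum over i=1..9:
  i=1: C(9,1)·!8 = 9·14833 = 133497
  i=2: C(9,2)·!7 = 36·1854 = 66744
  i=3: C(9,3)·!6 = 84·265 = 22260
  i=4: C(9,4)·!5 = 126·44 = 5544
  i=5: C(9,5)·!4 = 126·9 = 1134
  i=6: C(9,6)·!3 = 84·2 = 168
  i=7: C(9,7)·!2 = 36·1 = 36
  i=8: C(9,8)·!1 = 9·0 = 0
  i=9: C(9,9)·!0 = 1·1 = 1
Total = 229384.

229384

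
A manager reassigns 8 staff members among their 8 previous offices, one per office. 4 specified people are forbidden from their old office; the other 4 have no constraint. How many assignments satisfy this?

Inclusion-exclusion on the 4 forbidden self-matches:
Σ_{j=0}^{4} (-1)^j C(4,j)(8-j)!
= C(4,0)·8! - C(4,1)·7! + C(4,2)·6! - C(4,3)·5! + C(4,4)·4!
= 40320 - 20160 + 4320 - 480 + 24
= 24024

24024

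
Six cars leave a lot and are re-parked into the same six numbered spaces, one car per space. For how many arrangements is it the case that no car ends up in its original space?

265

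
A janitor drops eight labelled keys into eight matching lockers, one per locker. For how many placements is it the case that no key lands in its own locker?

!8 is the nearest integer to 8!/e.
8! = 40320, and 40320/e ≈ 14832.90, so !8 = 14833.

14833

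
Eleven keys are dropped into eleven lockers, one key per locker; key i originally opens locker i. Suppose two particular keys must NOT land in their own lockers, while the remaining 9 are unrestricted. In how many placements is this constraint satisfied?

33022080

Let A_j be the event that the j-th constrained one is fixed. By inclusion-exclusion over the 2 events:
Σ_{j=0}^{2} (-1)^j C(2,j)(11-j)!
= C(2,0)·11! - C(2,1)·10! + C(2,2)·9!
= 39916800 - 7257600 + 362880
= 33022080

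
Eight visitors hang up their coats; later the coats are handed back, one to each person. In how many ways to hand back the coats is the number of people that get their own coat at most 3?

# with exactly i fixed is C(8,i)·!(8-i); sum over i=0..3:
  i=0: C(8,0)·!8 = 1·14833 = 14833
  i=1: C(8,1)·!7 = 8·1854 = 14832
  i=2: C(8,2)·!6 = 28·265 = 7420
  i=3: C(8,3)·!5 = 56·44 = 2464
Total = 39549.

39549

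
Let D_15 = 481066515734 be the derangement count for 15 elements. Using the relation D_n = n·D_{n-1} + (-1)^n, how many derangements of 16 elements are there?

7697064251745

D_16 = 16·481066515734 + 1 = 7697064251745.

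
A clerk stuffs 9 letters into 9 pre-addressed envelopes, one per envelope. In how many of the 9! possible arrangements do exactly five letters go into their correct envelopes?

1134

Pick the 5 fixed positions: C(9,5) = 126 ways.
The other 4 form a derangement: !4 = 9.
Total: 126 × 9 = 1134.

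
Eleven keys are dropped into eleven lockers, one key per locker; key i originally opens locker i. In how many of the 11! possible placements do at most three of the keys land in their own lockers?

39158866

Sum C(11,i)·!(11-i) for i = 0..3:
  i=0: C(11,0)·!11 = 1·14684570 = 14684570
  i=1: C(11,1)·!10 = 11·1334961 = 14684571
  i=2: C(11,2)·!9 = 55·133496 = 7342280
  i=3: C(11,3)·!8 = 165·14833 = 2447445
Total = 39158866.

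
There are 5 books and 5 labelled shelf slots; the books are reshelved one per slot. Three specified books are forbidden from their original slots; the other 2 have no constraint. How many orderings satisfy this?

64

Let A_j be the event that the j-th constrained one is fixed. By inclusion-exclusion over the 3 events:
Σ_{j=0}^{3} (-1)^j C(3,j)(5-j)!
= C(3,0)·5! - C(3,1)·4! + C(3,2)·3! - C(3,3)·2!
= 120 - 72 + 18 - 2
= 64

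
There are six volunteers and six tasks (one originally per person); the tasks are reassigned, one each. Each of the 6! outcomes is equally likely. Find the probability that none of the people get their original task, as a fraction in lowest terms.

53/144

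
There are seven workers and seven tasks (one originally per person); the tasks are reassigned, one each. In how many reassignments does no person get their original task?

1854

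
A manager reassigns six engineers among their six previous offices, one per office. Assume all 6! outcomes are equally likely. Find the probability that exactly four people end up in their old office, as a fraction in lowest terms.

1/48

Favorable outcomes: C(6,4)·!2 = 15·1 = 15.
Total outcomes: 6! = 720.
Probability = 15/720 = 1/48.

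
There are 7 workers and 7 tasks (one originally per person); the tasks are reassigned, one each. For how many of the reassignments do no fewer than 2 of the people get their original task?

# with exactly i fixed is C(7,i)·!(7-i); sum over i=2..7:
  i=2: C(7,2)·!5 = 21·44 = 924
  i=3: C(7,3)·!4 = 35·9 = 315
  i=4: C(7,4)·!3 = 35·2 = 70
  i=5: C(7,5)·!2 = 21·1 = 21
  i=6: C(7,6)·!1 = 7·0 = 0
  i=7: C(7,7)·!0 = 1·1 = 1
Total = 1331.

1331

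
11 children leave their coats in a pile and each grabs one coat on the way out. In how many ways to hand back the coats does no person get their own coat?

By inclusion-exclusion, !11 = Σ (-1)^k · 11!/k! for k=0..11
= 11! - 11!/1! + 11!/2! - 11!/3! + 11!/4! - 11!/5! + 11!/6! - 11!/7! + 11!/8! - 11!/9! + 11!/10! - 11!/11!
= 39916800 - 39916800 + 19958400 - 6652800 + 1663200 - 332640 + 55440 - 7920 + 990 - 110 + 11 - 1
= 14684570

14684570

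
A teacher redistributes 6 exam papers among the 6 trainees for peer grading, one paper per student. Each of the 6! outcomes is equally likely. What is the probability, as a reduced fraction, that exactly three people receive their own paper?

1/18

Favorable outcomes: C(6,3)·!3 = 20·2 = 40.
Total outcomes: 6! = 720.
Probability = 40/720 = 1/18.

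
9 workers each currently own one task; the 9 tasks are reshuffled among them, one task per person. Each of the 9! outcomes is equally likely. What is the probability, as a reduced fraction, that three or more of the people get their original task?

29143/362880

Favorable outcomes: Σ_{i≥3} C(9,i)·!(9-i) = 84·265 + 126·44 + 126·9 + 84·2 + 36·1 + 9·0 + 1·1 = 29143.
Total outcomes: 9! = 362880.
Probability = 29143/362880 = 29143/362880.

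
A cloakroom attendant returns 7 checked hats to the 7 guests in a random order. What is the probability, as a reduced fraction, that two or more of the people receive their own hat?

1331/5040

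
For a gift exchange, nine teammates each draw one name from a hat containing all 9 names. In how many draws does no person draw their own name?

133496

The subfactorial !9 = [9!/e] (nearest integer).
9! = 362880, and 362880/e ≈ 133496.09, so !9 = 133496.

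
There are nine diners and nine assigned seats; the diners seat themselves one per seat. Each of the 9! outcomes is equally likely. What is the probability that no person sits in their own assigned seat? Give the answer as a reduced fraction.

16687/45360

Favorable outcomes: !9 = 133496.
Total outcomes: 9! = 362880.
Probability = 133496/362880 = 16687/45360.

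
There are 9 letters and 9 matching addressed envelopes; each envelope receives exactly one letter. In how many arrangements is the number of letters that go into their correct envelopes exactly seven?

36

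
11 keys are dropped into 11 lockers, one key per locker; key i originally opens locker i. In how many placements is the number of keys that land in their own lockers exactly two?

7342280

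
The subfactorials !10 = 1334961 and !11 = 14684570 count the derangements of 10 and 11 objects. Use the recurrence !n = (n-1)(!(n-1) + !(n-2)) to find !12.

176214841

!12 = (12-1)·(!11 + !10) = 11·(14684570 + 1334961) = 11·16019531 = 176214841.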